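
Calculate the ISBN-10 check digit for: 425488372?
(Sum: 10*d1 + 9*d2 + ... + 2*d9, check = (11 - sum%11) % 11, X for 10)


Weighted sum: 251
251 mod 11 = 9

Check digit: 2


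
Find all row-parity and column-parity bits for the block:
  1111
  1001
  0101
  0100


Row parities: 0001
Column parities: 0111

Row P: 0001, Col P: 0111, Corner: 1


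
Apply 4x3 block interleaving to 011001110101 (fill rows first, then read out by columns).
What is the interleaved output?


Matrix:
  011
  001
  110
  101
Read columns: 001110101101

001110101101


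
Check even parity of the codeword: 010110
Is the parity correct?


Number of 1s: 3

No, parity error (3 ones)


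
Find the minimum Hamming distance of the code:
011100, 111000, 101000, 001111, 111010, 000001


Comparing all pairs, minimum distance: 1
Can detect 0 errors, correct 0 errors

1


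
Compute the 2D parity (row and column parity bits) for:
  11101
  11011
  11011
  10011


Row parities: 0001
Column parities: 01110

Row P: 0001, Col P: 01110, Corner: 1


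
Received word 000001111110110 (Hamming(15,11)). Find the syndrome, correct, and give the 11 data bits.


Syndrome = 2: error at position 2

Data: 00111110110 (corrected bit 2)


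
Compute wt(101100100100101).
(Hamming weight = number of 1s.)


Counting 1s in 101100100100101

7


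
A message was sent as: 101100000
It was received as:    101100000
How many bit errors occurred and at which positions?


XOR: 000000000

0 errors (received matches sent)


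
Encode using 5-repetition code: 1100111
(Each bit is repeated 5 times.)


Each bit -> 5 copies

11111111110000000000111111111111111


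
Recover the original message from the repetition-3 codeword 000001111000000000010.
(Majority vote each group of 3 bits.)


Groups: 000, 001, 111, 000, 000, 000, 010
Majority votes: 0010000

0010000


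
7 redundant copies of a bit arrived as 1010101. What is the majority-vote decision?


Ones: 4 out of 7
Threshold: 4

1 (4/7 voted 1)


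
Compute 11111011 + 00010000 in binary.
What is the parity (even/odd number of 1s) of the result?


11111011 = 251
00010000 = 16
Sum = 267 = 100001011
1s count = 4

even parity (4 ones in 100001011)


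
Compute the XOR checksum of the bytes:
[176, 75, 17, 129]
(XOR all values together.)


XOR chain: 176 ^ 75 ^ 17 ^ 129 = 107

107


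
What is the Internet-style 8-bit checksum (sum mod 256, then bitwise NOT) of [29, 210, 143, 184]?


Sum = 566 mod 256 = 54
Complement = 201

201


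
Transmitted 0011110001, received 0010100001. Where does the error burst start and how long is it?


XOR: 0001010000

Burst at position 3, length 3


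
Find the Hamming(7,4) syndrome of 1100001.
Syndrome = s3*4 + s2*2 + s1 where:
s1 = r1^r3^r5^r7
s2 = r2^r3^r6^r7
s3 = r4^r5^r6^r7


s1=0, s2=0, s3=1

Syndrome = 4 (error at position 4)


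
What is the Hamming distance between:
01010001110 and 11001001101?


XOR: 10011000011
Count of 1s: 5

5


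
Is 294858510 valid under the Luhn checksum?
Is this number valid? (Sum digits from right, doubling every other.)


Luhn sum = 41
41 mod 10 = 1

Invalid (Luhn sum mod 10 = 1)


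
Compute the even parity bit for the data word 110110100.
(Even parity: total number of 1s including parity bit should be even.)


Number of 1s in data: 5
Parity bit: 1

1


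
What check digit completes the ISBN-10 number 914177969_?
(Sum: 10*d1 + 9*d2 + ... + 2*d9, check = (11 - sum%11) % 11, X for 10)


Weighted sum: 287
287 mod 11 = 1

Check digit: X


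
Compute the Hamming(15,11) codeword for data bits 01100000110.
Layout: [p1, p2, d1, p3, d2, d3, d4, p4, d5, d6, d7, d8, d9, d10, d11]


Parity bits: p1=0, p2=0, p3=0, p4=0

000011000000110


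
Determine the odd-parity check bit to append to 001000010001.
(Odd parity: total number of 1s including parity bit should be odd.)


Number of 1s in data: 3
Parity bit: 0

0


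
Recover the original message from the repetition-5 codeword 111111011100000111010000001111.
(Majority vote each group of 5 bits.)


Groups: 11111, 10111, 00000, 11101, 00000, 01111
Majority votes: 110101

110101


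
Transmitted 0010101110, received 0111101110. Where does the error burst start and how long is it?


XOR: 0101000000

Burst at position 1, length 3


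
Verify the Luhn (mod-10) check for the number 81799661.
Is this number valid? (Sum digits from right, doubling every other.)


Luhn sum = 41
41 mod 10 = 1

Invalid (Luhn sum mod 10 = 1)


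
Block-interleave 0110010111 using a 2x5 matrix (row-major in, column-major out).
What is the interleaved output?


Matrix:
  01100
  10111
Read columns: 0110110101

0110110101


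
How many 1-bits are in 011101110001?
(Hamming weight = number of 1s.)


Counting 1s in 011101110001

7


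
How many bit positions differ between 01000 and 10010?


XOR: 11010
Count of 1s: 3

3


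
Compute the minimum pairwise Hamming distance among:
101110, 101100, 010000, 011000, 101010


Comparing all pairs, minimum distance: 1
Can detect 0 errors, correct 0 errors

1


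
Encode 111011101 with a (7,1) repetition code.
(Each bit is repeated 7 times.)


Each bit -> 7 copies

111111111111111111111000000011111111111111111111100000001111111


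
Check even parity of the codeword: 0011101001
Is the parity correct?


Number of 1s: 5

No, parity error (5 ones)


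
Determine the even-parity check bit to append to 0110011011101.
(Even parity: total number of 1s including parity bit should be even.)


Number of 1s in data: 8
Parity bit: 0

0


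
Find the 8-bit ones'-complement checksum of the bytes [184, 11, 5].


Sum = 200 mod 256 = 200
Complement = 55

55


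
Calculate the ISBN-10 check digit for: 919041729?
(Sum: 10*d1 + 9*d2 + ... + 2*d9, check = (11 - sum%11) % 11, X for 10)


Weighted sum: 252
252 mod 11 = 10

Check digit: 1


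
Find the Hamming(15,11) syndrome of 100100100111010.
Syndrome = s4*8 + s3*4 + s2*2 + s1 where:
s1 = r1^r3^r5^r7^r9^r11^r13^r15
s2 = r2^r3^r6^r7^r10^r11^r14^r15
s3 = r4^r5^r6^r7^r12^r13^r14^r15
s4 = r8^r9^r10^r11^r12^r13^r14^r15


s1=1, s2=0, s3=0, s4=0

Syndrome = 1 (error at position 1)


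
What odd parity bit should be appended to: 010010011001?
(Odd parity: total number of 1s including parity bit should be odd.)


Number of 1s in data: 5
Parity bit: 0

0


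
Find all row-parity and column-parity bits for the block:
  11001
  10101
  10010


Row parities: 110
Column parities: 11110

Row P: 110, Col P: 11110, Corner: 0


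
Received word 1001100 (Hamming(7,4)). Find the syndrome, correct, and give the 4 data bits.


Syndrome = 0: no error detected

Data: 0100 (no errors)


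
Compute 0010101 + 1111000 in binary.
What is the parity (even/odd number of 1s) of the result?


0010101 = 21
1111000 = 120
Sum = 141 = 10001101
1s count = 4

even parity (4 ones in 10001101)


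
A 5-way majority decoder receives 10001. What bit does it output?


Ones: 2 out of 5
Threshold: 3

0 (2/5 voted 1)


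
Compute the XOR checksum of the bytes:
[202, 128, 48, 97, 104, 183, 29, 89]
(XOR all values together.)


XOR chain: 202 ^ 128 ^ 48 ^ 97 ^ 104 ^ 183 ^ 29 ^ 89 = 128

128


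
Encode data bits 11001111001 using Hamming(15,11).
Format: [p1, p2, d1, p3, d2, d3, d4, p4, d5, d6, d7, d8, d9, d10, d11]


Parity bits: p1=1, p2=0, p3=1, p4=1

101110011111001


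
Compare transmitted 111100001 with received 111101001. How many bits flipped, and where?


XOR: 000001000

1 error(s) at position(s): 5


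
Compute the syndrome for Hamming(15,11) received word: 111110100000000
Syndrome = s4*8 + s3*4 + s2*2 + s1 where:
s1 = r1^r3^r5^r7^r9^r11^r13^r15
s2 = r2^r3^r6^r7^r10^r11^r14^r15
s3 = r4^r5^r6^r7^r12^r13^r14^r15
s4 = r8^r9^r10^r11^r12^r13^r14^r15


s1=0, s2=1, s3=1, s4=0

Syndrome = 6 (error at position 6)


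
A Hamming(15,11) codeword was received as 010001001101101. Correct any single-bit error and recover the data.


Syndrome = 9: error at position 9

Data: 00100101101 (corrected bit 9)


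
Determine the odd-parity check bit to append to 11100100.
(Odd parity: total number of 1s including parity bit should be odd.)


Number of 1s in data: 4
Parity bit: 1

1


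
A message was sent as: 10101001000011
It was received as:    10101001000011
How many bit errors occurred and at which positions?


XOR: 00000000000000

0 errors (received matches sent)


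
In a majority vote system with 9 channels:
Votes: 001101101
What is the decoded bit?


Ones: 5 out of 9
Threshold: 5

1 (5/9 voted 1)


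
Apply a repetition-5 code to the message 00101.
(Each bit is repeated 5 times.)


Each bit -> 5 copies

0000000000111110000011111


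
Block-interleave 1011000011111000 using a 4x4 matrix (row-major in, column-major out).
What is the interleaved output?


Matrix:
  1011
  0000
  1111
  1000
Read columns: 1011001010101010

1011001010101010


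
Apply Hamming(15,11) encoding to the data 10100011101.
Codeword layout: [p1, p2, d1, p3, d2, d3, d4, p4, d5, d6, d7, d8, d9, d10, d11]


Parity bits: p1=0, p2=0, p3=0, p4=0

001001000011101


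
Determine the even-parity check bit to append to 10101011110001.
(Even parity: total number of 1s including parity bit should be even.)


Number of 1s in data: 8
Parity bit: 0

0


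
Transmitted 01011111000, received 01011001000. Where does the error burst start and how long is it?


XOR: 00000110000

Burst at position 5, length 2


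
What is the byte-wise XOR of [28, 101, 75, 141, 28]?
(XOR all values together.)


XOR chain: 28 ^ 101 ^ 75 ^ 141 ^ 28 = 163

163


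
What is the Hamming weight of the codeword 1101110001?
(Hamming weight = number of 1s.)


Counting 1s in 1101110001

6


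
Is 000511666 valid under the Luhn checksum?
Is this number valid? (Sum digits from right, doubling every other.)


Luhn sum = 19
19 mod 10 = 9

Invalid (Luhn sum mod 10 = 9)


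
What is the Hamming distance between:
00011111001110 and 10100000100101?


XOR: 10111111101011
Count of 1s: 11

11


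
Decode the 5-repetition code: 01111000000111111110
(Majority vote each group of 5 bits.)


Groups: 01111, 00000, 01111, 11110
Majority votes: 1011

1011


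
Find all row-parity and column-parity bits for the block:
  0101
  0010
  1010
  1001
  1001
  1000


Row parities: 010001
Column parities: 0101

Row P: 010001, Col P: 0101, Corner: 0


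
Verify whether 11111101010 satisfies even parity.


Number of 1s: 8

Yes, parity is correct (8 ones)


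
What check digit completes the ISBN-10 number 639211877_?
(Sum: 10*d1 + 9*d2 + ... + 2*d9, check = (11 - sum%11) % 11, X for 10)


Weighted sum: 251
251 mod 11 = 9

Check digit: 2


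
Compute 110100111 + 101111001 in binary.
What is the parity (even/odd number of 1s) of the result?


110100111 = 423
101111001 = 377
Sum = 800 = 1100100000
1s count = 3

odd parity (3 ones in 1100100000)


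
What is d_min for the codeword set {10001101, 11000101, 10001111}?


Comparing all pairs, minimum distance: 1
Can detect 0 errors, correct 0 errors

1


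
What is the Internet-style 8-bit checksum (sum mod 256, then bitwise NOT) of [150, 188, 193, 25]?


Sum = 556 mod 256 = 44
Complement = 211

211


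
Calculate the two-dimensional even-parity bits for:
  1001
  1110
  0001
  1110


Row parities: 0111
Column parities: 1000

Row P: 0111, Col P: 1000, Corner: 1


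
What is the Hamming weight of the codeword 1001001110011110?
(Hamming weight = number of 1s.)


Counting 1s in 1001001110011110

9


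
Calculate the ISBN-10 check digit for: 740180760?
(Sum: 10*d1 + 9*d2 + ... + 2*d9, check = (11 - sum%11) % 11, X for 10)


Weighted sum: 207
207 mod 11 = 9

Check digit: 2


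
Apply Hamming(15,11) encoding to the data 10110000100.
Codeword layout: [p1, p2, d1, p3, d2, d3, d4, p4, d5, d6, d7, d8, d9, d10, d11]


Parity bits: p1=1, p2=1, p3=1, p4=1

111101110000100


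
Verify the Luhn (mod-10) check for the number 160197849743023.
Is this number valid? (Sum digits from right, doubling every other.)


Luhn sum = 67
67 mod 10 = 7

Invalid (Luhn sum mod 10 = 7)


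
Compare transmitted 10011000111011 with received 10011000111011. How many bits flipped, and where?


XOR: 00000000000000

0 errors (received matches sent)


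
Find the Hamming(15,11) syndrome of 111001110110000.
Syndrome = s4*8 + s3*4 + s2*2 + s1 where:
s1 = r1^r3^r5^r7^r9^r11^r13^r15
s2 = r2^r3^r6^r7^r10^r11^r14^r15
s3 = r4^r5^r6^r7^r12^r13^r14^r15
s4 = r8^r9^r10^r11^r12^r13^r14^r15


s1=0, s2=0, s3=0, s4=1

Syndrome = 8 (error at position 8)


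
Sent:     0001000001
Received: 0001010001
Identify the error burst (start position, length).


XOR: 0000010000

Burst at position 5, length 1


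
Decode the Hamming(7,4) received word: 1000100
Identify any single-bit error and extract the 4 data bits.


Syndrome = 4: error at position 4

Data: 0100 (corrected bit 4)


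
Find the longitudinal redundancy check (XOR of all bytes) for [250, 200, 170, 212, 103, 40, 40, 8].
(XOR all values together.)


XOR chain: 250 ^ 200 ^ 170 ^ 212 ^ 103 ^ 40 ^ 40 ^ 8 = 35

35


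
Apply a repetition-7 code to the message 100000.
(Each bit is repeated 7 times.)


Each bit -> 7 copies

111111100000000000000000000000000000000000


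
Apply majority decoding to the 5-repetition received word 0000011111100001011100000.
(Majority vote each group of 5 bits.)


Groups: 00000, 11111, 10000, 10111, 00000
Majority votes: 01010

01010


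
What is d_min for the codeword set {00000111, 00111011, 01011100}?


Comparing all pairs, minimum distance: 4
Can detect 3 errors, correct 1 errors

4


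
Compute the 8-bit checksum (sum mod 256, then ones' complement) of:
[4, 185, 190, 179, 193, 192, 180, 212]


Sum = 1335 mod 256 = 55
Complement = 200

200


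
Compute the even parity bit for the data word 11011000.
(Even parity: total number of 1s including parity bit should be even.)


Number of 1s in data: 4
Parity bit: 0

0


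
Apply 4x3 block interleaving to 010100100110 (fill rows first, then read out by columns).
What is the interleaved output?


Matrix:
  010
  100
  100
  110
Read columns: 011110010000

011110010000


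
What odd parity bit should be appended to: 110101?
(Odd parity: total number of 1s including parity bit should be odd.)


Number of 1s in data: 4
Parity bit: 1

1


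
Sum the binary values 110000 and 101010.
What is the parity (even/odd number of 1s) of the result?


110000 = 48
101010 = 42
Sum = 90 = 1011010
1s count = 4

even parity (4 ones in 1011010)


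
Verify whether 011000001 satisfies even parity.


Number of 1s: 3

No, parity error (3 ones)


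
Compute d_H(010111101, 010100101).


XOR: 000011000
Count of 1s: 2

2


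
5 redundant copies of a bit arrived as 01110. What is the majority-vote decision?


Ones: 3 out of 5
Threshold: 3

1 (3/5 voted 1)


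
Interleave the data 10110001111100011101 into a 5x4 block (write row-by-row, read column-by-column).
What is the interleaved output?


Matrix:
  1011
  0001
  1111
  0001
  1101
Read columns: 10101001011010011111

10101001011010011111


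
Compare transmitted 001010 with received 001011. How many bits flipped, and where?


XOR: 000001

1 error(s) at position(s): 5


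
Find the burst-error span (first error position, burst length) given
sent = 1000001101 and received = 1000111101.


XOR: 0000110000

Burst at position 4, length 2


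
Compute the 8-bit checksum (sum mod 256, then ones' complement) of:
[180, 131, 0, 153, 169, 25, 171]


Sum = 829 mod 256 = 61
Complement = 194

194


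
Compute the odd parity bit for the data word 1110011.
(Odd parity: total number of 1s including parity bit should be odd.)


Number of 1s in data: 5
Parity bit: 0

0


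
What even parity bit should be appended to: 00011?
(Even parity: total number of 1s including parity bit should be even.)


Number of 1s in data: 2
Parity bit: 0

0


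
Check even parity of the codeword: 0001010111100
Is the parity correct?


Number of 1s: 6

Yes, parity is correct (6 ones)


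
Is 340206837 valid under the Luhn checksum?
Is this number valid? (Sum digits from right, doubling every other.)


Luhn sum = 39
39 mod 10 = 9

Invalid (Luhn sum mod 10 = 9)


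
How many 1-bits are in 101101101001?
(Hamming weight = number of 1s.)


Counting 1s in 101101101001

7


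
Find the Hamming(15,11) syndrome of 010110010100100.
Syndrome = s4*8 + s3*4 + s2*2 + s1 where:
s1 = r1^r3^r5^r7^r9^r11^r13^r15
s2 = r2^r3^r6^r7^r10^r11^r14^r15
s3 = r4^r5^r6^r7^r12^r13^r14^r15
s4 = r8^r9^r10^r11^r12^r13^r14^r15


s1=0, s2=0, s3=1, s4=1

Syndrome = 12 (error at position 12)


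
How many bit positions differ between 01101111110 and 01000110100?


XOR: 00101001010
Count of 1s: 4

4


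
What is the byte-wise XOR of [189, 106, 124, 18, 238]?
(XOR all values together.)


XOR chain: 189 ^ 106 ^ 124 ^ 18 ^ 238 = 87

87


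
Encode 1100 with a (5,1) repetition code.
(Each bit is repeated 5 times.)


Each bit -> 5 copies

11111111110000000000


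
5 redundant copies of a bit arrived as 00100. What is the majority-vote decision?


Ones: 1 out of 5
Threshold: 3

0 (1/5 voted 1)


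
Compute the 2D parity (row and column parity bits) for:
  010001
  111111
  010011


Row parities: 001
Column parities: 111101

Row P: 001, Col P: 111101, Corner: 1


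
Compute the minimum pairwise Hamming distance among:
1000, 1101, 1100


Comparing all pairs, minimum distance: 1
Can detect 0 errors, correct 0 errors

1


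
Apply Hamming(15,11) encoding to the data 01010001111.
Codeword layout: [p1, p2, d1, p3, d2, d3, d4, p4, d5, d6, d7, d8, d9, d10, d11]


Parity bits: p1=0, p2=1, p3=0, p4=0

010010100001111


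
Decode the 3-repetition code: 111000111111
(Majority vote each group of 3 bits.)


Groups: 111, 000, 111, 111
Majority votes: 1011

1011


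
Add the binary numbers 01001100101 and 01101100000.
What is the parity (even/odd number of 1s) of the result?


01001100101 = 613
01101100000 = 864
Sum = 1477 = 10111000101
1s count = 6

even parity (6 ones in 10111000101)


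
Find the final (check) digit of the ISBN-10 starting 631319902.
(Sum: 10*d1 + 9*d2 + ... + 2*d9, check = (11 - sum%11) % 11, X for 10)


Weighted sum: 207
207 mod 11 = 9

Check digit: 2


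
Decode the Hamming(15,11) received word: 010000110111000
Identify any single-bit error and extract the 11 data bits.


Syndrome = 0: no error detected

Data: 00010111000 (no errors)


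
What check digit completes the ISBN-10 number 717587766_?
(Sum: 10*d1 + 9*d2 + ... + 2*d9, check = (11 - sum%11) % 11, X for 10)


Weighted sum: 311
311 mod 11 = 3

Check digit: 8


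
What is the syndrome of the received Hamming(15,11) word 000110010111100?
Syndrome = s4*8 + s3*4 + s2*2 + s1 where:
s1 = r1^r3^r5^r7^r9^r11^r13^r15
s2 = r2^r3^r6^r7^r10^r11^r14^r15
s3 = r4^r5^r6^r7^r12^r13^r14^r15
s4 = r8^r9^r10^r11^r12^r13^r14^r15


s1=1, s2=0, s3=0, s4=1

Syndrome = 9 (error at position 9)


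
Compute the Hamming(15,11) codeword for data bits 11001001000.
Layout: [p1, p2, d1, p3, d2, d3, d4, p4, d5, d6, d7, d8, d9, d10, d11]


Parity bits: p1=1, p2=1, p3=0, p4=0

111010001001000


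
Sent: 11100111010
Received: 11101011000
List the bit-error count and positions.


XOR: 00001100010

3 error(s) at position(s): 4, 5, 9


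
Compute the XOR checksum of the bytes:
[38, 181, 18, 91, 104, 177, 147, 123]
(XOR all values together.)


XOR chain: 38 ^ 181 ^ 18 ^ 91 ^ 104 ^ 177 ^ 147 ^ 123 = 235

235


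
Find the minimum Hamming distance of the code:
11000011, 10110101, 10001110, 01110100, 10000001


Comparing all pairs, minimum distance: 2
Can detect 1 errors, correct 0 errors

2


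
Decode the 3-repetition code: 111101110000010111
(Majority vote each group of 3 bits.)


Groups: 111, 101, 110, 000, 010, 111
Majority votes: 111001

111001


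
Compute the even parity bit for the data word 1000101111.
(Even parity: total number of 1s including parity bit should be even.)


Number of 1s in data: 6
Parity bit: 0

0


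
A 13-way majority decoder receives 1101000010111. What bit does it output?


Ones: 7 out of 13
Threshold: 7

1 (7/13 voted 1)


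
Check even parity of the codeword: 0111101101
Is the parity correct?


Number of 1s: 7

No, parity error (7 ones)


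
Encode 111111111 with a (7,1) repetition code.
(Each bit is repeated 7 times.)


Each bit -> 7 copies

111111111111111111111111111111111111111111111111111111111111111


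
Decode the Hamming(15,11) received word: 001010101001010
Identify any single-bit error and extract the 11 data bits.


Syndrome = 10: error at position 10

Data: 11011101010 (corrected bit 10)


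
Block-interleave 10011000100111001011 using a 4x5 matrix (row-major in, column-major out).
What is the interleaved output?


Matrix:
  10011
  00010
  01110
  01011
Read columns: 10000011001011111001

10000011001011111001


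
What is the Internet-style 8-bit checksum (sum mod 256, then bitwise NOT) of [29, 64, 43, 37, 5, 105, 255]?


Sum = 538 mod 256 = 26
Complement = 229

229


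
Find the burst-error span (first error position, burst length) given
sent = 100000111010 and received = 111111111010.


XOR: 011111000000

Burst at position 1, length 5


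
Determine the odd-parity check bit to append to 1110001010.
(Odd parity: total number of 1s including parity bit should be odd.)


Number of 1s in data: 5
Parity bit: 0

0


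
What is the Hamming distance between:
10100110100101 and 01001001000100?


XOR: 11101111100001
Count of 1s: 9

9


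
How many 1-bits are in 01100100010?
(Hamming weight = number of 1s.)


Counting 1s in 01100100010

4


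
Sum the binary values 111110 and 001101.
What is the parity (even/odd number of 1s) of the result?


111110 = 62
001101 = 13
Sum = 75 = 1001011
1s count = 4

even parity (4 ones in 1001011)


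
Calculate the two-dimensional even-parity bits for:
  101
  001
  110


Row parities: 010
Column parities: 010

Row P: 010, Col P: 010, Corner: 1


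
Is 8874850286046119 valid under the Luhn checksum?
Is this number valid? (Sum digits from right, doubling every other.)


Luhn sum = 70
70 mod 10 = 0

Valid (Luhn sum mod 10 = 0)


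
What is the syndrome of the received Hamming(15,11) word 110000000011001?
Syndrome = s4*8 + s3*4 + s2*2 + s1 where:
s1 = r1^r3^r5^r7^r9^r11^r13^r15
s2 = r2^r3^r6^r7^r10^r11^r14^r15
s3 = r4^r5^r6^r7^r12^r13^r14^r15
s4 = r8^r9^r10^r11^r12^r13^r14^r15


s1=1, s2=1, s3=0, s4=1

Syndrome = 11 (error at position 11)


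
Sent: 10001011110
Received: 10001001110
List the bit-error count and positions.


XOR: 00000010000

1 error(s) at position(s): 6


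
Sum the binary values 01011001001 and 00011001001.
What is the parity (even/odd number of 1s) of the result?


01011001001 = 713
00011001001 = 201
Sum = 914 = 1110010010
1s count = 5

odd parity (5 ones in 1110010010)


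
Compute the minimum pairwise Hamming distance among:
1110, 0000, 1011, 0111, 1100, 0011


Comparing all pairs, minimum distance: 1
Can detect 0 errors, correct 0 errors

1


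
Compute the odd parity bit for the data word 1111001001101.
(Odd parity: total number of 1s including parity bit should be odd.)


Number of 1s in data: 8
Parity bit: 1

1


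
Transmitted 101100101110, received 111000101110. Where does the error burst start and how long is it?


XOR: 010100000000

Burst at position 1, length 3


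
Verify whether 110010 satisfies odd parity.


Number of 1s: 3

Yes, parity is correct (3 ones)


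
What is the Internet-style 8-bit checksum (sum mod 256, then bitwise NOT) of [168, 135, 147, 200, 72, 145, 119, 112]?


Sum = 1098 mod 256 = 74
Complement = 181

181


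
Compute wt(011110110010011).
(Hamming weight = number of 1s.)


Counting 1s in 011110110010011

9


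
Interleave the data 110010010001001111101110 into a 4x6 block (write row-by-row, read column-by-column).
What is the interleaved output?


Matrix:
  110010
  010001
  001111
  101110
Read columns: 100111000011001110110110

100111000011001110110110


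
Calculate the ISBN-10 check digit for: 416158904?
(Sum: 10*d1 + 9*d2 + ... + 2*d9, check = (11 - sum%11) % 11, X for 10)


Weighted sum: 218
218 mod 11 = 9

Check digit: 2


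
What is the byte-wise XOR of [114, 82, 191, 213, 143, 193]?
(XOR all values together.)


XOR chain: 114 ^ 82 ^ 191 ^ 213 ^ 143 ^ 193 = 4

4


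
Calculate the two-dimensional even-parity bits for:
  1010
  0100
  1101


Row parities: 011
Column parities: 0011

Row P: 011, Col P: 0011, Corner: 0


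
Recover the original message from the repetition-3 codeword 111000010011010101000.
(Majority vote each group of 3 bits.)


Groups: 111, 000, 010, 011, 010, 101, 000
Majority votes: 1001010

1001010


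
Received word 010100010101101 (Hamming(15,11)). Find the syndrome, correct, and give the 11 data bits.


Syndrome = 10: error at position 10

Data: 00000001101 (corrected bit 10)


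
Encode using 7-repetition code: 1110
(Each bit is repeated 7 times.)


Each bit -> 7 copies

1111111111111111111110000000


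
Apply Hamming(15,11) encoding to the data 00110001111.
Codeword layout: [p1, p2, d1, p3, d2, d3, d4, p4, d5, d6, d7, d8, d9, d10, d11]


Parity bits: p1=1, p2=0, p3=0, p4=0

100001100001111


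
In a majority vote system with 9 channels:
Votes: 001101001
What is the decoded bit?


Ones: 4 out of 9
Threshold: 5

0 (4/9 voted 1)


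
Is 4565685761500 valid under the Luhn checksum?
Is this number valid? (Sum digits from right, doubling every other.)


Luhn sum = 48
48 mod 10 = 8

Invalid (Luhn sum mod 10 = 8)


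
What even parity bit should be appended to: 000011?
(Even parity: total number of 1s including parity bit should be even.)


Number of 1s in data: 2
Parity bit: 0

0


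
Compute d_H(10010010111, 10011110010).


XOR: 00001100101
Count of 1s: 4

4


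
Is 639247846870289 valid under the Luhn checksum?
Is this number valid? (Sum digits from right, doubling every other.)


Luhn sum = 88
88 mod 10 = 8

Invalid (Luhn sum mod 10 = 8)


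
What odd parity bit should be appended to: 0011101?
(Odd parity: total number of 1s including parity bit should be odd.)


Number of 1s in data: 4
Parity bit: 1

1


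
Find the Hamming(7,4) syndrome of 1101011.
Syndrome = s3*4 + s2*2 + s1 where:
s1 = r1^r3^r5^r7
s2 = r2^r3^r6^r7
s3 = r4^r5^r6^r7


s1=0, s2=1, s3=1

Syndrome = 6 (error at position 6)


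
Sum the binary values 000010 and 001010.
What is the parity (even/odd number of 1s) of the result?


000010 = 2
001010 = 10
Sum = 12 = 1100
1s count = 2

even parity (2 ones in 1100)


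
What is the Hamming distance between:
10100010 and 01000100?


XOR: 11100110
Count of 1s: 5

5


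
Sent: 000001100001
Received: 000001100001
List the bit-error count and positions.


XOR: 000000000000

0 errors (received matches sent)


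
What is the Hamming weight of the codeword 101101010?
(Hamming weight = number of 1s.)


Counting 1s in 101101010

5


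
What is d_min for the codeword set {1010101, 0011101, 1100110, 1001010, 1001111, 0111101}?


Comparing all pairs, minimum distance: 1
Can detect 0 errors, correct 0 errors

1


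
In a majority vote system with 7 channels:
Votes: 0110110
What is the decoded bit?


Ones: 4 out of 7
Threshold: 4

1 (4/7 voted 1)


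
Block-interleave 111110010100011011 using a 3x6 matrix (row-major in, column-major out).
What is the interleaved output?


Matrix:
  111110
  010100
  011011
Read columns: 100111101110101001

100111101110101001


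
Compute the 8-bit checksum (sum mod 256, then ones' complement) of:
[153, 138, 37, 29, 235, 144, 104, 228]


Sum = 1068 mod 256 = 44
Complement = 211

211


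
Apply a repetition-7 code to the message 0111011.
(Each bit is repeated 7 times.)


Each bit -> 7 copies

0000000111111111111111111111000000011111111111111


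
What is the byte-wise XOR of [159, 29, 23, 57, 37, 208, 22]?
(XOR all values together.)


XOR chain: 159 ^ 29 ^ 23 ^ 57 ^ 37 ^ 208 ^ 22 = 79

79


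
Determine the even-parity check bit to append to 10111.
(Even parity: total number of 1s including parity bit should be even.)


Number of 1s in data: 4
Parity bit: 0

0


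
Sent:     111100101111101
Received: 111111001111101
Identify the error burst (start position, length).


XOR: 000011100000000

Burst at position 4, length 3


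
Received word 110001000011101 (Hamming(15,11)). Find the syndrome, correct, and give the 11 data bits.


Syndrome = 0: no error detected

Data: 00100011101 (no errors)


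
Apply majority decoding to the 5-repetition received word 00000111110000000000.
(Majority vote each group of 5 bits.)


Groups: 00000, 11111, 00000, 00000
Majority votes: 0100

0100


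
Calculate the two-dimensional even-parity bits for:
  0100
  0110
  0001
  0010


Row parities: 1011
Column parities: 0001

Row P: 1011, Col P: 0001, Corner: 1


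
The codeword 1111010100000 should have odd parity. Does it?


Number of 1s: 6

No, parity error (6 ones)


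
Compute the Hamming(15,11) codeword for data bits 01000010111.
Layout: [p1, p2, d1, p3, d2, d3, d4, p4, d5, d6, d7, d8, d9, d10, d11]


Parity bits: p1=0, p2=1, p3=0, p4=0

010010000010111


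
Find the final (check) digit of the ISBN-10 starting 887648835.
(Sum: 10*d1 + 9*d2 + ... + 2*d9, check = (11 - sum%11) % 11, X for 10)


Weighted sum: 365
365 mod 11 = 2

Check digit: 9


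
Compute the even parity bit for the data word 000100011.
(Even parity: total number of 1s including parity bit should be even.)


Number of 1s in data: 3
Parity bit: 1

1


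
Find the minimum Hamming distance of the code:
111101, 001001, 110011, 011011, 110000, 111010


Comparing all pairs, minimum distance: 2
Can detect 1 errors, correct 0 errors

2


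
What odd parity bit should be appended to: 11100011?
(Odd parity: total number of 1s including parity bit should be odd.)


Number of 1s in data: 5
Parity bit: 0

0


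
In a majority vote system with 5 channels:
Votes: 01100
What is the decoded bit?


Ones: 2 out of 5
Threshold: 3

0 (2/5 voted 1)


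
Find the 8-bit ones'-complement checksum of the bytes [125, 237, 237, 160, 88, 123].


Sum = 970 mod 256 = 202
Complement = 53

53


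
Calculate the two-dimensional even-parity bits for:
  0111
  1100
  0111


Row parities: 101
Column parities: 1100

Row P: 101, Col P: 1100, Corner: 0


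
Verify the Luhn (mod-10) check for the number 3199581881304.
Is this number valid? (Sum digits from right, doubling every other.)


Luhn sum = 60
60 mod 10 = 0

Valid (Luhn sum mod 10 = 0)


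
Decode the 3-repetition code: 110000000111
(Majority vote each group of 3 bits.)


Groups: 110, 000, 000, 111
Majority votes: 1001

1001


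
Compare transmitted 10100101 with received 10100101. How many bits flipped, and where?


XOR: 00000000

0 errors (received matches sent)


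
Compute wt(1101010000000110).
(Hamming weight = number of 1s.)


Counting 1s in 1101010000000110

6


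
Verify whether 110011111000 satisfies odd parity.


Number of 1s: 7

Yes, parity is correct (7 ones)


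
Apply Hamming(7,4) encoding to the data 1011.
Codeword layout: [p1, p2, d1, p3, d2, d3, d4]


Parity bits: p1=0, p2=1, p3=0

0110011


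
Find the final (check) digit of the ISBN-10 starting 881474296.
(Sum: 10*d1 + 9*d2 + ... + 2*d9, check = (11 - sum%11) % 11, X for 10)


Weighted sum: 297
297 mod 11 = 0

Check digit: 0


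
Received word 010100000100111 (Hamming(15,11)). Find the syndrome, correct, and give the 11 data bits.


Syndrome = 0: no error detected

Data: 00000100111 (no errors)


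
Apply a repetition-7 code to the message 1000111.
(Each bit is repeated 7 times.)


Each bit -> 7 copies

1111111000000000000000000000111111111111111111111


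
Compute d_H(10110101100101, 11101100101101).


XOR: 01011001001000
Count of 1s: 5

5


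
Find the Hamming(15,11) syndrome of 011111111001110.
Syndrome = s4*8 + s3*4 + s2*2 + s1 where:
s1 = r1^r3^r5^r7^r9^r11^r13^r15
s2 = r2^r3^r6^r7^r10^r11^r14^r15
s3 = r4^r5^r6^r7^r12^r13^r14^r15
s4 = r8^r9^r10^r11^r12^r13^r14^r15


s1=1, s2=1, s3=1, s4=1

Syndrome = 15 (error at position 15)


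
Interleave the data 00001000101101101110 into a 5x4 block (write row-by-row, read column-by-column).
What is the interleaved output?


Matrix:
  0000
  1000
  1011
  0110
  1110
Read columns: 01101000110011100100

01101000110011100100


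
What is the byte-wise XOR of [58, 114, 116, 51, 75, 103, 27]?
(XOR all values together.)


XOR chain: 58 ^ 114 ^ 116 ^ 51 ^ 75 ^ 103 ^ 27 = 56

56


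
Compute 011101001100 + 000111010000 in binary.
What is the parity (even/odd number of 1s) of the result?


011101001100 = 1868
000111010000 = 464
Sum = 2332 = 100100011100
1s count = 5

odd parity (5 ones in 100100011100)


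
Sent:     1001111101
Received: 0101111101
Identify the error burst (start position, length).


XOR: 1100000000

Burst at position 0, length 2


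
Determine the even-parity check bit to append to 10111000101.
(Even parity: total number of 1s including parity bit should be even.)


Number of 1s in data: 6
Parity bit: 0

0


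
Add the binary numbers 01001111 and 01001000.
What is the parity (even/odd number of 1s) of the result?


01001111 = 79
01001000 = 72
Sum = 151 = 10010111
1s count = 5

odd parity (5 ones in 10010111)


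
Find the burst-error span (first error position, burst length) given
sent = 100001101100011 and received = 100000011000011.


XOR: 000001110100000

Burst at position 5, length 5


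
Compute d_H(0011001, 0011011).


XOR: 0000010
Count of 1s: 1

1


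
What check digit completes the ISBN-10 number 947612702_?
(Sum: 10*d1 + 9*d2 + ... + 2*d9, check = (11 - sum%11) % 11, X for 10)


Weighted sum: 272
272 mod 11 = 8

Check digit: 3


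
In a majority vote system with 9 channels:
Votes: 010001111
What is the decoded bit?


Ones: 5 out of 9
Threshold: 5

1 (5/9 voted 1)


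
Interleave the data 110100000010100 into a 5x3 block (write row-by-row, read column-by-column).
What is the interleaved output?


Matrix:
  110
  100
  000
  010
  100
Read columns: 110011001000000

110011001000000


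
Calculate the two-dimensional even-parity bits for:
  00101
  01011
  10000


Row parities: 011
Column parities: 11110

Row P: 011, Col P: 11110, Corner: 0


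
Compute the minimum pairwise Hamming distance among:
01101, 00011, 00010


Comparing all pairs, minimum distance: 1
Can detect 0 errors, correct 0 errors

1


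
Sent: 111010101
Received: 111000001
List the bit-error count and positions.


XOR: 000010100

2 error(s) at position(s): 4, 6


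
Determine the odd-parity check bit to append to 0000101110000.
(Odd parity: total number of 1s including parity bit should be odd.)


Number of 1s in data: 4
Parity bit: 1

1


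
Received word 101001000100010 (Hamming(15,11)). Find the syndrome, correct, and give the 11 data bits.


Syndrome = 0: no error detected

Data: 10100100010 (no errors)


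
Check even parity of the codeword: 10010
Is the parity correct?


Number of 1s: 2

Yes, parity is correct (2 ones)


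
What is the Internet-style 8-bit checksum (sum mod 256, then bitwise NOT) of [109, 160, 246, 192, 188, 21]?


Sum = 916 mod 256 = 148
Complement = 107

107


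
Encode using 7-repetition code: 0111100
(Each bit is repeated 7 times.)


Each bit -> 7 copies

0000000111111111111111111111111111100000000000000


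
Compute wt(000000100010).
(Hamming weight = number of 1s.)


Counting 1s in 000000100010

2


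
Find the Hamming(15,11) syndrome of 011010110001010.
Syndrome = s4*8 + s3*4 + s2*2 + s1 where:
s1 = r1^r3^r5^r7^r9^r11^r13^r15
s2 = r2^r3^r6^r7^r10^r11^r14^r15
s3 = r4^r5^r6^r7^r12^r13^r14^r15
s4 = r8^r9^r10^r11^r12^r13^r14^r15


s1=1, s2=0, s3=0, s4=1

Syndrome = 9 (error at position 9)


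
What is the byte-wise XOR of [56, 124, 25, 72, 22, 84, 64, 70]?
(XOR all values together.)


XOR chain: 56 ^ 124 ^ 25 ^ 72 ^ 22 ^ 84 ^ 64 ^ 70 = 81

81


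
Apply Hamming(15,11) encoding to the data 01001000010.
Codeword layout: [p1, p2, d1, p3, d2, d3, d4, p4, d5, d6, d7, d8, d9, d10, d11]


Parity bits: p1=0, p2=1, p3=0, p4=0

010010001000010


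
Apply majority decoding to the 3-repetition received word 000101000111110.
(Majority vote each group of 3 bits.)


Groups: 000, 101, 000, 111, 110
Majority votes: 01011

01011


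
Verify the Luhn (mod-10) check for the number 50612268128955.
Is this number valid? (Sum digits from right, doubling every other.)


Luhn sum = 48
48 mod 10 = 8

Invalid (Luhn sum mod 10 = 8)


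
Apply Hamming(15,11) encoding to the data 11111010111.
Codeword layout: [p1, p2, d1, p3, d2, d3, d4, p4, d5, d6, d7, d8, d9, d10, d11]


Parity bits: p1=1, p2=0, p3=0, p4=1

101011111010111


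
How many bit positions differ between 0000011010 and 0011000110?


XOR: 0011011100
Count of 1s: 5

5


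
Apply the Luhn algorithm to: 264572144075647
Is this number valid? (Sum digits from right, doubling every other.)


Luhn sum = 63
63 mod 10 = 3

Invalid (Luhn sum mod 10 = 3)


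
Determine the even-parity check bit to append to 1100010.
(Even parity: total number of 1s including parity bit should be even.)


Number of 1s in data: 3
Parity bit: 1

1


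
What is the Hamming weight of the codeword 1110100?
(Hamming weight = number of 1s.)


Counting 1s in 1110100

4


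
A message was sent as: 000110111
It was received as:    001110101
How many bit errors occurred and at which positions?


XOR: 001000010

2 error(s) at position(s): 2, 7


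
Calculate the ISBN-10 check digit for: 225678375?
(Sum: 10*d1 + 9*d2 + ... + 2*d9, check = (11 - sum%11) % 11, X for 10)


Weighted sum: 245
245 mod 11 = 3

Check digit: 8


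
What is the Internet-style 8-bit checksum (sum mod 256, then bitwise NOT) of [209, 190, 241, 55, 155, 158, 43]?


Sum = 1051 mod 256 = 27
Complement = 228

228


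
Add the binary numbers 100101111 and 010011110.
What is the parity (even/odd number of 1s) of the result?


100101111 = 303
010011110 = 158
Sum = 461 = 111001101
1s count = 6

even parity (6 ones in 111001101)


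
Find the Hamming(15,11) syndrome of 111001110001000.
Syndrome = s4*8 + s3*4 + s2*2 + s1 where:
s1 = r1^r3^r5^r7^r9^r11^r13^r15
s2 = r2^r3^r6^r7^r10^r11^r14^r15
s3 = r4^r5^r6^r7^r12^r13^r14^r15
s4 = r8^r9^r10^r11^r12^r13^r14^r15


s1=1, s2=0, s3=1, s4=0

Syndrome = 5 (error at position 5)


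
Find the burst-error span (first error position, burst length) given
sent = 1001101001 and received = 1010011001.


XOR: 0011110000

Burst at position 2, length 4


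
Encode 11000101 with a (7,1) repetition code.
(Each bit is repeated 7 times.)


Each bit -> 7 copies

11111111111111000000000000000000000111111100000001111111


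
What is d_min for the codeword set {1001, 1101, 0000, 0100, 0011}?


Comparing all pairs, minimum distance: 1
Can detect 0 errors, correct 0 errors

1


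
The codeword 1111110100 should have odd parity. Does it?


Number of 1s: 7

Yes, parity is correct (7 ones)
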